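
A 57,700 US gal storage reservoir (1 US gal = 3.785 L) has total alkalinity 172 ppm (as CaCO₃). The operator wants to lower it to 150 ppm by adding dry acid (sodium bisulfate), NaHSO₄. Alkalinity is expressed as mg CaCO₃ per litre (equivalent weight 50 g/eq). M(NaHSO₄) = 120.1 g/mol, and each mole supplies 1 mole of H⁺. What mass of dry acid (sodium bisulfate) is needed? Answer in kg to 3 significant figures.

Volume: 57,700 US gal × 3.785 L/gal = 218,394 L.
Alkalinity to neutralize: (172 − 150) = 22 mg/L as CaCO₃ × 218,394 L = 4805 g as CaCO₃.
Equivalents of H⁺ required: 4805 ÷ 50 g/eq = 96.09 eq = 96.09 mol NaHSO₄.
Mass of NaHSO₄: 96.09 × 120.1 = 11,540 g.

11.5 kg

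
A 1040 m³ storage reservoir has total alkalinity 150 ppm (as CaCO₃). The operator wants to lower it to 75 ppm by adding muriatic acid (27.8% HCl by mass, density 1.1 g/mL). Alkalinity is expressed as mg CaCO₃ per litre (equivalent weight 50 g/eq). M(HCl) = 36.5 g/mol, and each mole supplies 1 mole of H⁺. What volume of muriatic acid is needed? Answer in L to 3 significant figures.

186 L

Volume: 1040 m³ = 1,040,000 L.
Alkalinity to neutralize: (150 − 75) = 75 mg/L as CaCO₃ × 1,040,000 L = 78,000 g as CaCO₃.
Equivalents of H⁺ required: 78,000 ÷ 50 g/eq = 1560 eq = 1560 mol HCl.
Mass of HCl: 1560 × 36.5 = 56,940 g.
Mass of 27.8% solution: 56,940 / 0.278 = 204,800 g.
Volume: 204,800 g ÷ 1.1 g/mL = 186,200 mL.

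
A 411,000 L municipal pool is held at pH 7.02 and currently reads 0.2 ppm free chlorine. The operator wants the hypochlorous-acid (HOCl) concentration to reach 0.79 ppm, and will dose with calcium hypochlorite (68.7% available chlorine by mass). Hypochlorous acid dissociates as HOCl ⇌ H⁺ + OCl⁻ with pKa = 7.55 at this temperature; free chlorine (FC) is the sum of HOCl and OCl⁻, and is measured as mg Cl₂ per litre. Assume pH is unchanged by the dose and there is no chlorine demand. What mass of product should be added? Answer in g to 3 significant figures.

492 g

[OCl⁻]/[HOCl] = 10^(pH − pKa) = 10^(7.02 − 7.55) = 0.2951; fraction as HOCl = 1/(1 + 0.2951) = 0.7721.
Free chlorine required for 0.79 ppm HOCl: 0.79 / 0.7721 = 1.023 ppm.
FC to add: 1.023 − 0.2 = 0.8231 mg/L as Cl₂.
Cl₂ equivalent: 0.8231 mg/L × 411,000 L = 338.3 g.
Product at 68.7% available Cl: 338.3 / 0.687 = 492.4 g.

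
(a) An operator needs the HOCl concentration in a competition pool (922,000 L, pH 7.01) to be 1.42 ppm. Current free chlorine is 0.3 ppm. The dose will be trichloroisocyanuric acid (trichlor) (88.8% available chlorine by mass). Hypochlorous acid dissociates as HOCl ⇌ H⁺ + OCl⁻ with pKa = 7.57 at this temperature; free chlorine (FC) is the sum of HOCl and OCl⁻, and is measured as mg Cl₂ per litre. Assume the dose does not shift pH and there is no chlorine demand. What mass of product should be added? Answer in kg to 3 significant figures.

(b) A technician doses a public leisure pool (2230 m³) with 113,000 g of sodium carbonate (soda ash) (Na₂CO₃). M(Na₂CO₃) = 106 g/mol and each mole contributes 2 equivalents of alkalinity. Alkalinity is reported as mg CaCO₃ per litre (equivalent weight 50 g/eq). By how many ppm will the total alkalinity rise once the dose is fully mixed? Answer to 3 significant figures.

(a) 1.57 kg; (b) 47.8 ppm

(a) [OCl⁻]/[HOCl] = 10^(pH − pKa) = 10^(7.01 − 7.57) = 0.2754; fraction as HOCl = 1/(1 + 0.2754) = 0.7841.
(a) Free chlorine required for 1.42 ppm HOCl: 1.42 / 0.7841 = 1.811 ppm.
(a) FC to add: 1.811 − 0.3 = 1.511 mg/L as Cl₂.
(a) Cl₂ equivalent: 1.511 mg/L × 922,000 L = 1393 g.
(a) Product at 88.8% available Cl: 1393 / 0.888 = 1569 g.

(b) Volume: 2230 m³ = 2,230,000 L.
(b) Moles of Na₂CO₃: 113,000 g ÷ 106 g/mol = 1066 mol → 2132 eq of alkalinity.
(b) As CaCO₃: 2132 eq × 50 g/eq = 106,600 g.
(b) Rise: 106,600 g / 2,230,000 L × 1000 = 47.8 mg/L.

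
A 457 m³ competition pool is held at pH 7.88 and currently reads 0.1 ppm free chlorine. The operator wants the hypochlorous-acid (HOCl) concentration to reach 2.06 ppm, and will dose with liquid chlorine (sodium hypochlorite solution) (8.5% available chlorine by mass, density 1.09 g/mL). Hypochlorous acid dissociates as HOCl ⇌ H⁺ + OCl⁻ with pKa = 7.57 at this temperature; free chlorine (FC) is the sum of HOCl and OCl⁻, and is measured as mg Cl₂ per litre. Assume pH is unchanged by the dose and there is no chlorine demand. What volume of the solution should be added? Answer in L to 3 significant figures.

30.4 L

Volume: 457 m³ = 457,000 L.
[OCl⁻]/[HOCl] = 10^(pH − pKa) = 10^(7.88 − 7.57) = 2.042; fraction as HOCl = 1/(1 + 2.042) = 0.3288.
Free chlorine required for 2.06 ppm HOCl: 2.06 / 0.3288 = 6.266 ppm.
FC to add: 6.266 − 0.1 = 6.166 mg/L as Cl₂.
Cl₂ equivalent: 6.166 mg/L × 457,000 L = 2818 g.
Product at 8.5% available Cl: 2818 / 0.085 = 33,150 g.
Volume: 33,150 g ÷ 1.09 g/mL = 30,410 mL.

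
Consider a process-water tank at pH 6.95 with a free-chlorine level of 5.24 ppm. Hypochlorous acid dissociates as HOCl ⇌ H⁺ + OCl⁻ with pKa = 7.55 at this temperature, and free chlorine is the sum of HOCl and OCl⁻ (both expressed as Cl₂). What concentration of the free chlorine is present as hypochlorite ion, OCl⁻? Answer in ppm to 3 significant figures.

[OCl⁻]/[HOCl] = 10^(pH − pKa) = 10^(6.95 − 7.55) = 10^-0.60 = 0.2512.
Fraction as HOCl = 1 / (1 + 0.2512) = 0.7992.
OCl⁻ = (1 − 0.7992) × 5.24 ppm = 1.052 ppm.

1.05 ppm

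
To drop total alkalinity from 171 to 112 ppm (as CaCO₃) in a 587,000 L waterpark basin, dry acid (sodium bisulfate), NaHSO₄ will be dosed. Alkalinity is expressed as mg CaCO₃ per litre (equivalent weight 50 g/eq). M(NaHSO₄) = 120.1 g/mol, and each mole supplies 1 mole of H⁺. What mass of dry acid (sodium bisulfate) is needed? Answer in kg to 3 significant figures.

83.2 kg

Alkalinity to neutralize: (171 − 112) = 59 mg/L as CaCO₃ × 587,000 L = 34,630 g as CaCO₃.
Equivalents of H⁺ required: 34,630 ÷ 50 g/eq = 692.7 eq = 692.7 mol NaHSO₄.
Mass of NaHSO₄: 692.7 × 120.1 = 83,190 g.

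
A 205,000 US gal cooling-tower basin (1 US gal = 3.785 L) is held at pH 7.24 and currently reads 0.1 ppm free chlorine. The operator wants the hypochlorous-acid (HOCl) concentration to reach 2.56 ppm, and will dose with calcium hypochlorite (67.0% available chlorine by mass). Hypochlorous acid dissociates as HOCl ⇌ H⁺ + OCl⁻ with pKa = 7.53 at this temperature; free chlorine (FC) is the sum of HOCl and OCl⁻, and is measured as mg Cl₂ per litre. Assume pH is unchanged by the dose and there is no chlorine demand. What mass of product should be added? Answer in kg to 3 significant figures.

4.37 kg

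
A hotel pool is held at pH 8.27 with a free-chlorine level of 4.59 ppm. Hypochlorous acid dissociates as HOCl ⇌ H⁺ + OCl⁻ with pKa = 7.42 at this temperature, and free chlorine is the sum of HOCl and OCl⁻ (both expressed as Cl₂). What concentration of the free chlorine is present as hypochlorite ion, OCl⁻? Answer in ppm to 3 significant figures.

4.02 ppm

[OCl⁻]/[HOCl] = 10^(pH − pKa) = 10^(8.27 − 7.42) = 10^0.85 = 7.079.
Fraction as HOCl = 1 / (1 + 7.079) = 0.1238.
OCl⁻ = (1 − 0.1238) × 4.59 ppm = 4.022 ppm.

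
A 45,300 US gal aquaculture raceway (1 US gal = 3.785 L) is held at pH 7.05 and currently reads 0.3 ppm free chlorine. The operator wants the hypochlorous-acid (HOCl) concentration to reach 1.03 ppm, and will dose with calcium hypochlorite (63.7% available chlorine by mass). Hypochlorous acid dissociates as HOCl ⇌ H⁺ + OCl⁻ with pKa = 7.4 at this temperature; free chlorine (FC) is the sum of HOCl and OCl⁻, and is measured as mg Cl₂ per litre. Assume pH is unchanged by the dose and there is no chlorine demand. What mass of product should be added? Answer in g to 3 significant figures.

Volume: 45,300 US gal × 3.785 L/gal = 171,460 L.
[OCl⁻]/[HOCl] = 10^(pH − pKa) = 10^(7.05 − 7.4) = 0.4467; fraction as HOCl = 1/(1 + 0.4467) = 0.6912.
Free chlorine required for 1.03 ppm HOCl: 1.03 / 0.6912 = 1.49 ppm.
FC to add: 1.49 − 0.3 = 1.19 mg/L as Cl₂.
Cl₂ equivalent: 1.19 mg/L × 171,460 L = 204.1 g.
Product at 63.7% available Cl: 204.1 / 0.637 = 320.3 g.

320 g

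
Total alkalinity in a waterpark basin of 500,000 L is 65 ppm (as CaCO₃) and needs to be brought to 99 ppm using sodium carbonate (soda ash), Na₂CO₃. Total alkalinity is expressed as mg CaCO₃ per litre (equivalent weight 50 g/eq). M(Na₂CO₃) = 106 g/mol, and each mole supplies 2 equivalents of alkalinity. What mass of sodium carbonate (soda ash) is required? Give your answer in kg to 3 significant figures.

18.0 kg

Alkalinity to add: (99 − 65) = 34 mg/L as CaCO₃ × 500,000 L = 17,000 g as CaCO₃.
Equivalents: 17,000 g ÷ 50 g/eq = 340 eq.
Each mole of Na₂CO₃ supplies 2 eq, so 340 / 2 = 170 mol.
Mass: 170 mol × 106 g/mol = 18,020 g.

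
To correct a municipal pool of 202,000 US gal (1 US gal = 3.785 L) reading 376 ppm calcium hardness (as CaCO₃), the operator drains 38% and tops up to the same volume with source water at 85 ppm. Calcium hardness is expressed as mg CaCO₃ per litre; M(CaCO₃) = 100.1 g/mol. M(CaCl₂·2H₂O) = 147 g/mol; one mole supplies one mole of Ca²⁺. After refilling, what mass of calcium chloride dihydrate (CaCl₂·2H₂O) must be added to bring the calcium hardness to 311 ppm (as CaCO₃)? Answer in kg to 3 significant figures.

51.2 kg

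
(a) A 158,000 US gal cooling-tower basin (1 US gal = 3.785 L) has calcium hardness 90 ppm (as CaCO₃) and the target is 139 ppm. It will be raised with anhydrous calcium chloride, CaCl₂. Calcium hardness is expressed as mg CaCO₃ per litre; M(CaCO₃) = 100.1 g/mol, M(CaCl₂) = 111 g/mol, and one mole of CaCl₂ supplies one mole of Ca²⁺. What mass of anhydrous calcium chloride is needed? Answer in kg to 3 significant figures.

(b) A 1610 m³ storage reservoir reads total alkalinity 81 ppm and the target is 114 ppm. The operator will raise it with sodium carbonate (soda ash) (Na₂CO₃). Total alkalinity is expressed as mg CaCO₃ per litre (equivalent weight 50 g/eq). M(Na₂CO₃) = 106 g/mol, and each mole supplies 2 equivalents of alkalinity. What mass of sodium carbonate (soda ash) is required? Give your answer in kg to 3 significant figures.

(a) 32.5 kg; (b) 56.3 kg

(a) Volume: 158,000 US gal × 3.785 L/gal = 598,030 L.
(a) Hardness to add: (139 − 90) = 49 mg/L as CaCO₃ × 598,030 L = 29,300 g as CaCO₃.
(a) Moles of Ca²⁺ (1 mol Ca²⁺ ≡ 1 mol CaCO₃): 29,300 / 100.1 g/mol = 292.7 mol.
(a) Mass of CaCl₂: 292.7 × 111 = 32,490 g.

(b) Volume: 1610 m³ = 1,610,000 L.
(b) Alkalinity to add: (114 − 81) = 33 mg/L as CaCO₃ × 1,610,000 L = 53,130 g as CaCO₃.
(b) Equivalents: 53,130 g ÷ 50 g/eq = 1063 eq.
(b) Each mole of Na₂CO₃ supplies 2 eq, so 1063 / 2 = 531.3 mol.
(b) Mass: 531.3 mol × 106 g/mol = 56,320 g.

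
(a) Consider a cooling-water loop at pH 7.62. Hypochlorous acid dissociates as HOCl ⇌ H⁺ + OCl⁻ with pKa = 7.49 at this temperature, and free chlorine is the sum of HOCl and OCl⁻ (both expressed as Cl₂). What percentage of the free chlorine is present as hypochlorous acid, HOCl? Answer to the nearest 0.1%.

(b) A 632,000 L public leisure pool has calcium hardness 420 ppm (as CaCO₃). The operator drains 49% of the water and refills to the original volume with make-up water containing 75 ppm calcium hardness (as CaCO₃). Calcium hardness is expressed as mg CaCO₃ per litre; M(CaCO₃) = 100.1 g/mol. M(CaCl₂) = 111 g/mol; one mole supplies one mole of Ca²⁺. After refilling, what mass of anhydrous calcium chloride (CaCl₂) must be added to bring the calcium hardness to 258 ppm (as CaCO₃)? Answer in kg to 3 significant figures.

(a) 42.6%; (b) 4.94 kg

(a) [OCl⁻]/[HOCl] = 10^(pH − pKa) = 10^(7.62 − 7.49) = 10^0.13 = 1.349.
(a) Fraction as HOCl = 1 / (1 + 1.349) = 0.4257.

(b) After draining 49% and refilling: 420 × 0.51 + 75 × 0.49 = 250.95 ppm.
(b) Deficit to target: 258 − 250.95 = 7.05 mg/L.
(b) As CaCO₃: 7.05 mg/L × 632,000 L = 4456 g; ÷ 100.1 = 44.51 mol Ca²⁺.
(b) Mass: 44.51 × 111 = 4941 g.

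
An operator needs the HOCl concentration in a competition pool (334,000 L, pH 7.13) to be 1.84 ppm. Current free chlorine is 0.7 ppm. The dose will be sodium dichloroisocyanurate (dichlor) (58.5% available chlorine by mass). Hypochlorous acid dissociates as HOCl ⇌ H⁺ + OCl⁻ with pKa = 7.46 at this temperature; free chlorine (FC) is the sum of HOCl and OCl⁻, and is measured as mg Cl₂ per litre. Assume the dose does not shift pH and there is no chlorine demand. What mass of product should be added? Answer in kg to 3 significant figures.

[OCl⁻]/[HOCl] = 10^(pH − pKa) = 10^(7.13 − 7.46) = 0.4677; fraction as HOCl = 1/(1 + 0.4677) = 0.6813.
Free chlorine required for 1.84 ppm HOCl: 1.84 / 0.6813 = 2.701 ppm.
FC to add: 2.701 − 0.7 = 2.001 mg/L as Cl₂.
Cl₂ equivalent: 2.001 mg/L × 334,000 L = 668.2 g.
Product at 58.5% available Cl: 668.2 / 0.585 = 1142 g.

1.14 kg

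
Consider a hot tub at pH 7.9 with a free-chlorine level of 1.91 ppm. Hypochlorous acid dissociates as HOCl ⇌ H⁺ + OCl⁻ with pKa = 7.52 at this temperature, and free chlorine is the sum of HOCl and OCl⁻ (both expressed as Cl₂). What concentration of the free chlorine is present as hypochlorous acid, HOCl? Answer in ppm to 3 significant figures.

0.562 ppm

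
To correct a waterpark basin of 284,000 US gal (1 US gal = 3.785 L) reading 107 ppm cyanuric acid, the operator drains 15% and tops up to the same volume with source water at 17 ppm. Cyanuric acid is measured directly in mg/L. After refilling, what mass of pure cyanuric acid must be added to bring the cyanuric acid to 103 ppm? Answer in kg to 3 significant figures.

10.2 kg

Volume: 284,000 US gal × 3.785 L/gal = 1,074,940 L.
After draining 15% and refilling: 107 × 0.85 + 17 × 0.15 = 93.5 ppm.
Deficit to target: 103 − 93.5 = 9.5 mg/L.
Mass: 9.5 mg/L × 1,074,940 L = 10,210 g cyanuric acid.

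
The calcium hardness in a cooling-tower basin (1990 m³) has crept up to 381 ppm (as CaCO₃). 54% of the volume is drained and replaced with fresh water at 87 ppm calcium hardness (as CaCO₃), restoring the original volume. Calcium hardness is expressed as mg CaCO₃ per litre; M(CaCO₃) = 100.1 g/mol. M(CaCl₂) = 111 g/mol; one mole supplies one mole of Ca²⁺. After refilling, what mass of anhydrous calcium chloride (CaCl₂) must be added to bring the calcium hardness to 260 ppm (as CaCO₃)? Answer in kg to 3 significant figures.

Volume: 1990 m³ = 1,990,000 L.
After draining 54% and refilling: 381 × 0.46 + 87 × 0.54 = 222.24 ppm.
Deficit to target: 260 − 222.24 = 37.76 mg/L.
As CaCO₃: 37.76 mg/L × 1,990,000 L = 75,140 g; ÷ 100.1 = 750.7 mol Ca²⁺.
Mass: 750.7 × 111 = 83,320 g.

83.3 kg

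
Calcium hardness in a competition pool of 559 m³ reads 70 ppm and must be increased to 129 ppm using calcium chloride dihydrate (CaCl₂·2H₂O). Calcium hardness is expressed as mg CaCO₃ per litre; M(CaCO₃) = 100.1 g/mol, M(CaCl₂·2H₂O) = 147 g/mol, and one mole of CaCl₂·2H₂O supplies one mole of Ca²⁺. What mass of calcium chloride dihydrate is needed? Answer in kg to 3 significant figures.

48.4 kg

Volume: 559 m³ = 559,000 L.
Hardness to add: (129 − 70) = 59 mg/L as CaCO₃ × 559,000 L = 32,980 g as CaCO₃.
Moles of Ca²⁺ (1 mol Ca²⁺ ≡ 1 mol CaCO₃): 32,980 / 100.1 g/mol = 329.5 mol.
Mass of CaCl₂·2H₂O: 329.5 × 147 = 48,430 g.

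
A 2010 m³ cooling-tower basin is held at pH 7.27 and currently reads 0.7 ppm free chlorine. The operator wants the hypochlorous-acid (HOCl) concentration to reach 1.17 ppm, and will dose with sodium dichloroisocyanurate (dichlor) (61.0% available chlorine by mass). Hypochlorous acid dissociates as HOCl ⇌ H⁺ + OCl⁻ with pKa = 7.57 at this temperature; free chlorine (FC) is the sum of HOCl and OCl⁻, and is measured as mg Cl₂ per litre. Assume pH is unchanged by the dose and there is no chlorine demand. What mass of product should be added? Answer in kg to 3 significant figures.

Volume: 2010 m³ = 2,010,000 L.
[OCl⁻]/[HOCl] = 10^(pH − pKa) = 10^(7.27 − 7.57) = 0.5012; fraction as HOCl = 1/(1 + 0.5012) = 0.6661.
Free chlorine required for 1.17 ppm HOCl: 1.17 / 0.6661 = 1.756 ppm.
FC to add: 1.756 − 0.7 = 1.056 mg/L as Cl₂.
Cl₂ equivalent: 1.056 mg/L × 2,010,000 L = 2123 g.
Product at 61.0% available Cl: 2123 / 0.61 = 3481 g.

3.48 kg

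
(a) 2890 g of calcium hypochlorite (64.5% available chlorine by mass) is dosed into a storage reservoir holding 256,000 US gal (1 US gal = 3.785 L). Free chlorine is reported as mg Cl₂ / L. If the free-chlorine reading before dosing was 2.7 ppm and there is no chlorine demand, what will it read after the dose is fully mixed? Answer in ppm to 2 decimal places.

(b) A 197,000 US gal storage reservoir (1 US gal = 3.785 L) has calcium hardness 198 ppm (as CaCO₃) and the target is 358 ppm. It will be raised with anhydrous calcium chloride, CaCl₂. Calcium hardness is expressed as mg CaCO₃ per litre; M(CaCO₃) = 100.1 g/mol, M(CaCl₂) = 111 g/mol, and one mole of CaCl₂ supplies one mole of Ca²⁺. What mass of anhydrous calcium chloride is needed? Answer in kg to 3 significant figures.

(a) 4.62 ppm; (b) 132 kg

(a) Volume: 256,000 US gal × 3.785 L/gal = 968,960 L.
(a) Available chlorine delivered: 2890 g × 0.645 = 1864 g as Cl₂.
(a) Concentration rise: 1864 g / 968,960 L = 1.924 mg/L = 1.92 ppm.
(a) Final FC: 2.7 + 1.92 = 4.62 ppm.

(b) Volume: 197,000 US gal × 3.785 L/gal = 745,645 L.
(b) Hardness to add: (358 − 198) = 160 mg/L as CaCO₃ × 745,645 L = 119,300 g as CaCO₃.
(b) Moles of Ca²⁺ (1 mol Ca²⁺ ≡ 1 mol CaCO₃): 119,300 / 100.1 g/mol = 1192 mol.
(b) Mass of CaCl₂: 1192 × 111 = 132,300 g.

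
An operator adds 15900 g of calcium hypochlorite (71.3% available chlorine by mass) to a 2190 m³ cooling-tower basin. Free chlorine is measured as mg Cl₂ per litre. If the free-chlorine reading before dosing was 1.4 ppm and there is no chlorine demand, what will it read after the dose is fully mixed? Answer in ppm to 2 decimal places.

6.58 ppm

Volume: 2190 m³ = 2,190,000 L.
Available chlorine delivered: 15,900 g × 0.713 = 11,340 g as Cl₂.
Concentration rise: 11,340 g / 2,190,000 L = 5.177 mg/L = 5.18 ppm.
Final FC: 1.4 + 5.18 = 6.58 ppm.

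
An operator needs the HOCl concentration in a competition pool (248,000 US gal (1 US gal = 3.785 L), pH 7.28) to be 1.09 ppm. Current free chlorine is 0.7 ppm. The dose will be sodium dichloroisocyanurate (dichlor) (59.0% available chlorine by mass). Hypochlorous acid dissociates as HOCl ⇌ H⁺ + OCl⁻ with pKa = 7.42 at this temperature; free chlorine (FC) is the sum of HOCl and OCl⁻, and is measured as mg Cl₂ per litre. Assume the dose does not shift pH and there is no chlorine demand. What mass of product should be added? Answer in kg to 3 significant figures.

1.88 kg

Volume: 248,000 US gal × 3.785 L/gal = 938,680 L.
[OCl⁻]/[HOCl] = 10^(pH − pKa) = 10^(7.28 − 7.42) = 0.7244; fraction as HOCl = 1/(1 + 0.7244) = 0.5799.
Free chlorine required for 1.09 ppm HOCl: 1.09 / 0.5799 = 1.88 ppm.
FC to add: 1.88 − 0.7 = 1.18 mg/L as Cl₂.
Cl₂ equivalent: 1.18 mg/L × 938,680 L = 1107 g.
Product at 59.0% available Cl: 1107 / 0.59 = 1877 g.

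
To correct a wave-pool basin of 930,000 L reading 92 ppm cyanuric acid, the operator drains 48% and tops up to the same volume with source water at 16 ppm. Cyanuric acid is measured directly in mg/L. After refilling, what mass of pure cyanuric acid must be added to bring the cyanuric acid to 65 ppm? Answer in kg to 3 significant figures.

After draining 48% and refilling: 92 × 0.52 + 16 × 0.48 = 55.52 ppm.
Deficit to target: 65 − 55.52 = 9.48 mg/L.
Mass: 9.48 mg/L × 930,000 L = 8816 g cyanuric acid.

8.82 kg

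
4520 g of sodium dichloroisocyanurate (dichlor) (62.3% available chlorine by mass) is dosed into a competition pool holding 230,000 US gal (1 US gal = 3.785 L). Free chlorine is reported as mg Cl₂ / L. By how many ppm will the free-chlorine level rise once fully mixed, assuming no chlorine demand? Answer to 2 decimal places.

3.23 ppm

Volume: 230,000 US gal × 3.785 L/gal = 870,550 L.
Available chlorine delivered: 4520 g × 0.623 = 2816 g as Cl₂.
Concentration rise: 2816 g / 870,550 L = 3.235 mg/L = 3.23 ppm.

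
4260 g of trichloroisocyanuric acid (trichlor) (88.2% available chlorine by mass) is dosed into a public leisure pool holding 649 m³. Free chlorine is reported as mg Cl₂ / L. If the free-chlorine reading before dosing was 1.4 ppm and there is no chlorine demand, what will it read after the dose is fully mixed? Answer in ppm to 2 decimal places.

7.19 ppm

Volume: 649 m³ = 649,000 L.
Available chlorine delivered: 4260 g × 0.882 = 3757 g as Cl₂.
Concentration rise: 3757 g / 649,000 L = 5.789 mg/L = 5.79 ppm.
Final FC: 1.4 + 5.79 = 7.19 ppm.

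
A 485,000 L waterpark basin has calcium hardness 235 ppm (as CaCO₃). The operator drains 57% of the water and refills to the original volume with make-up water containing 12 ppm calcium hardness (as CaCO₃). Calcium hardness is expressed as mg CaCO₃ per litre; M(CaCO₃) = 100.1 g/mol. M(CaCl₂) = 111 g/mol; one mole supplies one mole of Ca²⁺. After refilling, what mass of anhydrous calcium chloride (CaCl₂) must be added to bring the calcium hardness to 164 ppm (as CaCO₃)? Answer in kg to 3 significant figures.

After draining 57% and refilling: 235 × 0.43 + 12 × 0.57 = 107.89 ppm.
Deficit to target: 164 − 107.89 = 56.11 mg/L.
As CaCO₃: 56.11 mg/L × 485,000 L = 27,210 g; ÷ 100.1 = 271.9 mol Ca²⁺.
Mass: 271.9 × 111 = 30,180 g.

30.2 kg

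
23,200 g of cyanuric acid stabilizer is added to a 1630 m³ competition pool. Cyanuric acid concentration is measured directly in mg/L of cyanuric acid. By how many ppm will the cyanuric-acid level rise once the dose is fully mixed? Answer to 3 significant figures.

Volume: 1630 m³ = 1,630,000 L.
Rise: 23,200 g / 1,630,000 L × 1000 = 14.23 mg/L.

14.2 ppm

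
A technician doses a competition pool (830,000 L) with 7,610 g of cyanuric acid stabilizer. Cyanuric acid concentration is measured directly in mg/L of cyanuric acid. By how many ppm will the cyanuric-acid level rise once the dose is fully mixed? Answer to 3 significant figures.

Rise: 7,610 g / 830,000 L × 1000 = 9.169 mg/L.

9.17 ppm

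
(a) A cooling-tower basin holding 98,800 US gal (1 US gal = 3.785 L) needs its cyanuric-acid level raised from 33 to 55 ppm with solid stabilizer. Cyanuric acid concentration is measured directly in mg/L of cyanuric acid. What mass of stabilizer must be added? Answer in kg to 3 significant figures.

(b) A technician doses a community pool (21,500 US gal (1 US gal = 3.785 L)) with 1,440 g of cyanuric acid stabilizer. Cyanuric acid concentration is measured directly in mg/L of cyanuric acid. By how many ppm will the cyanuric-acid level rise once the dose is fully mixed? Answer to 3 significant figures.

(a) 8.23 kg; (b) 17.7 ppm

(a) Volume: 98,800 US gal × 3.785 L/gal = 373,958 L.
(a) CYA to add: (55 − 33) = 22 mg/L × 373,958 L = 8227 g cyanuric acid.

(b) Volume: 21,500 US gal × 3.785 L/gal = 81,378 L.
(b) Rise: 1,440 g / 81,378 L × 1000 = 17.7 mg/L.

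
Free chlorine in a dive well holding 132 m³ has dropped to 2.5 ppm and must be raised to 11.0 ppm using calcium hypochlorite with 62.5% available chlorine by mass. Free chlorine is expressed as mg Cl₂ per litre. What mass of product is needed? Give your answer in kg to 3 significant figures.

1.80 kg

Volume: 132 m³ = 132,000 L.
Chlorine deficit: 11.0 − 2.5 = 8.5 ppm = 8.5 mg/L as Cl₂.
Cl₂ equivalent needed: 8.5 mg/L × 132,000 L = 1,122,000 mg = 1122 g.
Product at 62.5% available chlorine: 1122 / 0.625 = 1795 g.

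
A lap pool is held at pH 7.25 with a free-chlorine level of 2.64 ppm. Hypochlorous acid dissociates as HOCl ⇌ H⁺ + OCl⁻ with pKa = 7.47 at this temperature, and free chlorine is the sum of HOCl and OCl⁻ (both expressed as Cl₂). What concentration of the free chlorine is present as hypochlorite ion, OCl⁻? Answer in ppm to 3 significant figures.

[OCl⁻]/[HOCl] = 10^(pH − pKa) = 10^(7.25 − 7.47) = 10^-0.22 = 0.6026.
Fraction as HOCl = 1 / (1 + 0.6026) = 0.624.
OCl⁻ = (1 − 0.624) × 2.64 ppm = 0.9926 ppm.

0.993 ppm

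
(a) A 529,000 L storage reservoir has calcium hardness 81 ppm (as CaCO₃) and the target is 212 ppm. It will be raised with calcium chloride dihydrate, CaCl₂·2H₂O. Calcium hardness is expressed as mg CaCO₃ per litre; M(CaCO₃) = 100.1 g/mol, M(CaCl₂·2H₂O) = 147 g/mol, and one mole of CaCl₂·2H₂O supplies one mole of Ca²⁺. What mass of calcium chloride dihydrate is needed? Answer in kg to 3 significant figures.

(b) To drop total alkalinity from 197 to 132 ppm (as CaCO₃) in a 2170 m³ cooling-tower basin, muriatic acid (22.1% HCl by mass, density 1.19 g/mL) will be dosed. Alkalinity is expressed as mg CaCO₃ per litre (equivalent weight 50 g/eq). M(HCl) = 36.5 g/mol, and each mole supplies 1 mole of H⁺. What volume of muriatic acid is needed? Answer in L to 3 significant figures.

(a) 102 kg; (b) 392 L

(a) Hardness to add: (212 − 81) = 131 mg/L as CaCO₃ × 529,000 L = 69,300 g as CaCO₃.
(a) Moles of Ca²⁺ (1 mol Ca²⁺ ≡ 1 mol CaCO₃): 69,300 / 100.1 g/mol = 692.3 mol.
(a) Mass of CaCl₂·2H₂O: 692.3 × 147 = 101,800 g.

(b) Volume: 2170 m³ = 2,170,000 L.
(b) Alkalinity to neutralize: (197 − 132) = 65 mg/L as CaCO₃ × 2,170,000 L = 141,000 g as CaCO₃.
(b) Equivalents of H⁺ required: 141,000 ÷ 50 g/eq = 2821 eq = 2821 mol HCl.
(b) Mass of HCl: 2821 × 36.5 = 103,000 g.
(b) Mass of 22.1% solution: 103,000 / 0.221 = 465,900 g.
(b) Volume: 465,900 g ÷ 1.19 g/mL = 391,500 mL.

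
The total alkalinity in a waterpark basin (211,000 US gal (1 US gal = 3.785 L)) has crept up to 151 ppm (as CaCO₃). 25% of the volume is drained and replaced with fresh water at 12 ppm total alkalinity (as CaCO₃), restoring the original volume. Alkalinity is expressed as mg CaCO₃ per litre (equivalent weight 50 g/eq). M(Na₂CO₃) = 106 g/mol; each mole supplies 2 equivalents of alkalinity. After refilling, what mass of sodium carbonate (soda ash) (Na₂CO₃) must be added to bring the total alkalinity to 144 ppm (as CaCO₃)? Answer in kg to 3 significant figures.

Volume: 211,000 US gal × 3.785 L/gal = 798,635 L.
After draining 25% and refilling: 151 × 0.75 + 12 × 0.25 = 116.25 ppm.
Deficit to target: 144 − 116.25 = 27.75 mg/L.
As CaCO₃: 27.75 mg/L × 798,635 L = 22,160 g; ÷ 50 g/eq ÷ 2 = 221.6 mol Na₂CO₃.
Mass: 221.6 × 106 = 23,490 g.

23.5 kg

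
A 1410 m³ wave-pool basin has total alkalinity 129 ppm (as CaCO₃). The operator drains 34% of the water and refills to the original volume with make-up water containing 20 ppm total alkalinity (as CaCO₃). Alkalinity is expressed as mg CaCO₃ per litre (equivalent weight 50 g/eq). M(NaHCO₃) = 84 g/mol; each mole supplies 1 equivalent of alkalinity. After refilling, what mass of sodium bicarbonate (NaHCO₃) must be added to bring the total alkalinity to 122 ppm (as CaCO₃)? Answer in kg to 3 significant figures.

71.2 kg

Volume: 1410 m³ = 1,410,000 L.
After draining 34% and refilling: 129 × 0.66 + 20 × 0.34 = 91.94 ppm.
Deficit to target: 122 − 91.94 = 30.06 mg/L.
As CaCO₃: 30.06 mg/L × 1,410,000 L = 42,380 g; ÷ 50 g/eq ÷ 1 = 847.7 mol NaHCO₃.
Mass: 847.7 × 84 = 71,210 g.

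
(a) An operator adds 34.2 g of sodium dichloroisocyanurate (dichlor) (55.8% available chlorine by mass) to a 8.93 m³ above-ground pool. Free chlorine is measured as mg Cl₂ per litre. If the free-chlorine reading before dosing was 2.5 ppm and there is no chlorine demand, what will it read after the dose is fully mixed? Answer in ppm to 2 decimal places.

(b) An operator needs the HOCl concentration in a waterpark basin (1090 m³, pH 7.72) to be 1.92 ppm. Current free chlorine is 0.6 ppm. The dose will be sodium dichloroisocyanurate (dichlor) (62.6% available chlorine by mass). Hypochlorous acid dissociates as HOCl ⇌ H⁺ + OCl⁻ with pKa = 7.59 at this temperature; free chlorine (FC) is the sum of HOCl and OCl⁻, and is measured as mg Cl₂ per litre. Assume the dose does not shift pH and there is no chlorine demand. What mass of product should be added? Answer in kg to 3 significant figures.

(a) 4.64 ppm; (b) 6.81 kg

(a) Volume: 8.93 m³ = 8,930 L.
(a) Available chlorine delivered: 34.2 g × 0.558 = 19.08 g as Cl₂.
(a) Concentration rise: 19.08 g / 8,930 L = 2.137 mg/L = 2.14 ppm.
(a) Final FC: 2.5 + 2.14 = 4.64 ppm.

(b) Volume: 1090 m³ = 1,090,000 L.
(b) [OCl⁻]/[HOCl] = 10^(pH − pKa) = 10^(7.72 − 7.59) = 1.349; fraction as HOCl = 1/(1 + 1.349) = 0.4257.
(b) Free chlorine required for 1.92 ppm HOCl: 1.92 / 0.4257 = 4.51 ppm.
(b) FC to add: 4.51 − 0.6 = 3.91 mg/L as Cl₂.
(b) Cl₂ equivalent: 3.91 mg/L × 1,090,000 L = 4262 g.
(b) Product at 62.6% available Cl: 4262 / 0.626 = 6808 g.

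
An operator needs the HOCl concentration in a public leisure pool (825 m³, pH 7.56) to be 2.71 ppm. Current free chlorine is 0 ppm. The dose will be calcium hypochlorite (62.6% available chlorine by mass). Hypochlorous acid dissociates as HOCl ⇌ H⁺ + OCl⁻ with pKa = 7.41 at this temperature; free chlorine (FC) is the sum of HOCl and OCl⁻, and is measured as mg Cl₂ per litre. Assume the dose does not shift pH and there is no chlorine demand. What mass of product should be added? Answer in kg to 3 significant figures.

Volume: 825 m³ = 825,000 L.
[OCl⁻]/[HOCl] = 10^(pH − pKa) = 10^(7.56 − 7.41) = 1.413; fraction as HOCl = 1/(1 + 1.413) = 0.4145.
Free chlorine required for 2.71 ppm HOCl: 2.71 / 0.4145 = 6.538 ppm.
FC to add: 6.538 − 0 = 6.538 mg/L as Cl₂.
Cl₂ equivalent: 6.538 mg/L × 825,000 L = 5394 g.
Product at 62.6% available Cl: 5394 / 0.626 = 8616 g.

8.62 kg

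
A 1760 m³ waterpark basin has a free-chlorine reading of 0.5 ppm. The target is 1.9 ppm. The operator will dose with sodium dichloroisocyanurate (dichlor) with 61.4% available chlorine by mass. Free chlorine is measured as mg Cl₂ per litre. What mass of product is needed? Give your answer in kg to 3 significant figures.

Volume: 1760 m³ = 1,760,000 L.
Chlorine deficit: 1.9 − 0.5 = 1.4 ppm = 1.4 mg/L as Cl₂.
Cl₂ equivalent needed: 1.4 mg/L × 1,760,000 L = 2,464,000 mg = 2464 g.
Product at 61.4% available chlorine: 2464 / 0.614 = 4013 g.

4.01 kg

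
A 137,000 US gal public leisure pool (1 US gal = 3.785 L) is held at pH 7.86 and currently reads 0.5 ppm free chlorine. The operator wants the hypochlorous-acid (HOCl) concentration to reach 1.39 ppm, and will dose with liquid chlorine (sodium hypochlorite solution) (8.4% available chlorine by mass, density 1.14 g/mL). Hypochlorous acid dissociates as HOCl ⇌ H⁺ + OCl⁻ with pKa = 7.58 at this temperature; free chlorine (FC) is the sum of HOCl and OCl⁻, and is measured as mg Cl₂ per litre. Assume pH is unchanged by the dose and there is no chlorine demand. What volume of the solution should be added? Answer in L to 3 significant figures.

19.2 L

Volume: 137,000 US gal × 3.785 L/gal = 518,545 L.
[OCl⁻]/[HOCl] = 10^(pH − pKa) = 10^(7.86 − 7.58) = 1.905; fraction as HOCl = 1/(1 + 1.905) = 0.3442.
Free chlorine required for 1.39 ppm HOCl: 1.39 / 0.3442 = 4.039 ppm.
FC to add: 4.039 − 0.5 = 3.539 mg/L as Cl₂.
Cl₂ equivalent: 3.539 mg/L × 518,545 L = 1835 g.
Product at 8.4% available Cl: 1835 / 0.084 = 21,840 g.
Volume: 21,840 g ÷ 1.14 g/mL = 19,160 mL.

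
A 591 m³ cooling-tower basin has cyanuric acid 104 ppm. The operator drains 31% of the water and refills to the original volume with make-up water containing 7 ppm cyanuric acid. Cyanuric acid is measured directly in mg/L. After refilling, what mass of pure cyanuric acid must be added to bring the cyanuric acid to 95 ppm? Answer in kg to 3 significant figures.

12.5 kg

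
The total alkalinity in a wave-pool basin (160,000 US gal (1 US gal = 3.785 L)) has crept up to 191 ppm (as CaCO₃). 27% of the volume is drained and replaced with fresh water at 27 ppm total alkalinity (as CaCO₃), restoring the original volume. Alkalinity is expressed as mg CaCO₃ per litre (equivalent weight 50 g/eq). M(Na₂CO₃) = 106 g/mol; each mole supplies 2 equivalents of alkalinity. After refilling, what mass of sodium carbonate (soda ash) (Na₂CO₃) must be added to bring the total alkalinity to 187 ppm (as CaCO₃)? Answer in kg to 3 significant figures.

25.9 kg

Volume: 160,000 US gal × 3.785 L/gal = 605,600 L.
After draining 27% and refilling: 191 × 0.73 + 27 × 0.27 = 146.72 ppm.
Deficit to target: 187 − 146.72 = 40.28 mg/L.
As CaCO₃: 40.28 mg/L × 605,600 L = 24,390 g; ÷ 50 g/eq ÷ 2 = 243.9 mol Na₂CO₃.
Mass: 243.9 × 106 = 25,860 g.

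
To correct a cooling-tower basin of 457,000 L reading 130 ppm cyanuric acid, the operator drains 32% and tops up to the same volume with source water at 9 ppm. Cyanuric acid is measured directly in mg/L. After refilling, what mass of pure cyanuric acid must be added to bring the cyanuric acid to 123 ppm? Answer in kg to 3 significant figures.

14.5 kg

After draining 32% and refilling: 130 × 0.68 + 9 × 0.32 = 91.28 ppm.
Deficit to target: 123 − 91.28 = 31.72 mg/L.
Mass: 31.72 mg/L × 457,000 L = 14,500 g cyanuric acid.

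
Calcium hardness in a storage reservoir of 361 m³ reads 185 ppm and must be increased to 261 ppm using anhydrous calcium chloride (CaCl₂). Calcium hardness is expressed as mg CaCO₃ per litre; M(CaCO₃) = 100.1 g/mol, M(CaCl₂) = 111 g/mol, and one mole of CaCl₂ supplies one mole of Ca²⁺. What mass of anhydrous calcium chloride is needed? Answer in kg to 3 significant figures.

Volume: 361 m³ = 361,000 L.
Hardness to add: (261 − 185) = 76 mg/L as CaCO₃ × 361,000 L = 27,440 g as CaCO₃.
Moles of Ca²⁺ (1 mol Ca²⁺ ≡ 1 mol CaCO₃): 27,440 / 100.1 g/mol = 274.1 mol.
Mass of CaCl₂: 274.1 × 111 = 30,420 g.

30.4 kg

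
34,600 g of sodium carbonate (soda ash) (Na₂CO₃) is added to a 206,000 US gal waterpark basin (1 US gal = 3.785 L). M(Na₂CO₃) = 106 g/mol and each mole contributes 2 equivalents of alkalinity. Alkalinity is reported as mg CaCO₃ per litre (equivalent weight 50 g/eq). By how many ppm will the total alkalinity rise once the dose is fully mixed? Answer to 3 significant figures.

41.9 ppm

Volume: 206,000 US gal × 3.785 L/gal = 779,710 L.
Moles of Na₂CO₃: 34,600 g ÷ 106 g/mol = 326.4 mol → 652.8 eq of alkalinity.
As CaCO₃: 652.8 eq × 50 g/eq = 32,640 g.
Rise: 32,640 g / 779,710 L × 1000 = 41.86 mg/L.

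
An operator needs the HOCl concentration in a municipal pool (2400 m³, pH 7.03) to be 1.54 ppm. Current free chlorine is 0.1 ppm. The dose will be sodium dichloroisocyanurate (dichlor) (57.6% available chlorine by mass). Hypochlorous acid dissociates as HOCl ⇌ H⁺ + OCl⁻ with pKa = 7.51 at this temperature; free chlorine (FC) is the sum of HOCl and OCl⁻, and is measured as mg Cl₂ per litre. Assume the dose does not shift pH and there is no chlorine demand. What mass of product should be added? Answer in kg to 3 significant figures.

8.12 kg

Volume: 2400 m³ = 2,400,000 L.
[OCl⁻]/[HOCl] = 10^(pH − pKa) = 10^(7.03 − 7.51) = 0.3311; fraction as HOCl = 1/(1 + 0.3311) = 0.7512.
Free chlorine required for 1.54 ppm HOCl: 1.54 / 0.7512 = 2.05 ppm.
FC to add: 2.05 − 0.1 = 1.95 mg/L as Cl₂.
Cl₂ equivalent: 1.95 mg/L × 2,400,000 L = 4680 g.
Product at 57.6% available Cl: 4680 / 0.576 = 8125 g.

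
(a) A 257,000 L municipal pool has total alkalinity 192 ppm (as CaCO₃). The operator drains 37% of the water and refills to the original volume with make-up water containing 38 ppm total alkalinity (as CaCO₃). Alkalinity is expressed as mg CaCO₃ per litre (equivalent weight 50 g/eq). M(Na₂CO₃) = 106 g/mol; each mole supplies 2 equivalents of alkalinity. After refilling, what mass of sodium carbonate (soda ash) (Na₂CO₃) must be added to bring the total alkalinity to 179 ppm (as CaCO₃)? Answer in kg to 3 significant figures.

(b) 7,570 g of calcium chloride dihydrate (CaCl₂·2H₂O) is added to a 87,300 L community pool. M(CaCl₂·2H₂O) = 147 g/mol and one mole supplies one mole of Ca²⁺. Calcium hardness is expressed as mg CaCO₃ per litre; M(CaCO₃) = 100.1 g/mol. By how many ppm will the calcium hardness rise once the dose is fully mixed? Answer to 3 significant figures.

(a) After draining 37% and refilling: 192 × 0.63 + 38 × 0.37 = 135.02 ppm.
(a) Deficit to target: 179 − 135.02 = 43.98 mg/L.
(a) As CaCO₃: 43.98 mg/L × 257,000 L = 11,300 g; ÷ 50 g/eq ÷ 2 = 113 mol Na₂CO₃.
(a) Mass: 113 × 106 = 11,980 g.

(b) Moles of Ca²⁺: 7,570 g ÷ 147 g/mol = 51.5 mol.
(b) As CaCO₃: 51.5 mol × 100.1 g/mol = 5155 g.
(b) Rise: 5155 g / 87,300 L × 1000 = 59.05 mg/L.

(a) 12.0 kg; (b) 59.0 ppm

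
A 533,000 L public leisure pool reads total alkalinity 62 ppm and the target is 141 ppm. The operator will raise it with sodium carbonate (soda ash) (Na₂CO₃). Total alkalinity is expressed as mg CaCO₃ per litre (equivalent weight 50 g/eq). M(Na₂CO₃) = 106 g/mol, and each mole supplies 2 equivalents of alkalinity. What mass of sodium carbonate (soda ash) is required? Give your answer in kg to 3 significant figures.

Alkalinity to add: (141 − 62) = 79 mg/L as CaCO₃ × 533,000 L = 42,110 g as CaCO₃.
Equivalents: 42,110 g ÷ 50 g/eq = 842.1 eq.
Each mole of Na₂CO₃ supplies 2 eq, so 842.1 / 2 = 421.1 mol.
Mass: 421.1 mol × 106 g/mol = 44,630 g.

44.6 kg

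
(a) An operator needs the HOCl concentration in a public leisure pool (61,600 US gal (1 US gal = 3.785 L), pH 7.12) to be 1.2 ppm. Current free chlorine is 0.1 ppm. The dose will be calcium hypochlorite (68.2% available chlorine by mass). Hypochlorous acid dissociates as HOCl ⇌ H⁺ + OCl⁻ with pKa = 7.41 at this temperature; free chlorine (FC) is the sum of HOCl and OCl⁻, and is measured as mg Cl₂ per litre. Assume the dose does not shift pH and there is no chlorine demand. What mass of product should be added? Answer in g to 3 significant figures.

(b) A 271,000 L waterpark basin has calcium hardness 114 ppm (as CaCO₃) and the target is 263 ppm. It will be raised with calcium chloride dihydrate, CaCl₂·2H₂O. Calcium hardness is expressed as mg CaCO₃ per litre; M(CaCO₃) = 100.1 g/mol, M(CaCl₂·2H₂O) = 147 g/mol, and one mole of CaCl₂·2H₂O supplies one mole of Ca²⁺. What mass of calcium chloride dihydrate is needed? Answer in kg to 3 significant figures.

(a) 586 g; (b) 59.3 kg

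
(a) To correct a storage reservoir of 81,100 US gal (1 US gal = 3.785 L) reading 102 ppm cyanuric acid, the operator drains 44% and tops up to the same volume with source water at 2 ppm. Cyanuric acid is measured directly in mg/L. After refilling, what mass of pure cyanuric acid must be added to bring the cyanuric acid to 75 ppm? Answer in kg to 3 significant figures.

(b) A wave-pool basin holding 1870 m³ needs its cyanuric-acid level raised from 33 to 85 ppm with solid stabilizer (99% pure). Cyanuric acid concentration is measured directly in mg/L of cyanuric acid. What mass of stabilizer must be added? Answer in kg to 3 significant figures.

(a) Volume: 81,100 US gal × 3.785 L/gal = 306,964 L.
(a) After draining 44% and refilling: 102 × 0.56 + 2 × 0.44 = 58 ppm.
(a) Deficit to target: 75 − 58 = 17 mg/L.
(a) Mass: 17 mg/L × 306,964 L = 5218 g cyanuric acid.

(b) Volume: 1870 m³ = 1,870,000 L.
(b) CYA to add: (85 − 33) = 52 mg/L × 1,870,000 L = 97,240 g cyanuric acid.
(b) At 99% purity: 97,240 / 0.99 = 98,220 g product.

(a) 5.22 kg; (b) 98.2 kg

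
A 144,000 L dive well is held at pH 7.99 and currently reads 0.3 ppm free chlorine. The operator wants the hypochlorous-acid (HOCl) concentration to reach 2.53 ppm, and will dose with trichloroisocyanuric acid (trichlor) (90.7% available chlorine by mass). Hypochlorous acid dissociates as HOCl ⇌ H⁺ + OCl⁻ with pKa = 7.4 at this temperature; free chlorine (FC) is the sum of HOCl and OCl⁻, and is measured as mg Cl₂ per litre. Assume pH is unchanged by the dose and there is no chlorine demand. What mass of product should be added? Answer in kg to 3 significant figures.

1.92 kg

[OCl⁻]/[HOCl] = 10^(pH − pKa) = 10^(7.99 − 7.4) = 3.89; fraction as HOCl = 1/(1 + 3.89) = 0.2045.
Free chlorine required for 2.53 ppm HOCl: 2.53 / 0.2045 = 12.37 ppm.
FC to add: 12.37 − 0.3 = 12.07 mg/L as Cl₂.
Cl₂ equivalent: 12.07 mg/L × 144,000 L = 1738 g.
Product at 90.7% available Cl: 1738 / 0.907 = 1917 g.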